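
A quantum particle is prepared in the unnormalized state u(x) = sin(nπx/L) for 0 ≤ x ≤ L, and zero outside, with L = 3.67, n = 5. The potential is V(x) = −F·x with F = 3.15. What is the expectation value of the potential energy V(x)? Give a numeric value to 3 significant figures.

-5.78

⟨V⟩ = ∫ V(x)·|u|² dx / ∫|u|² dx.
With sin²θ = (1 − cos2θ)/2 on 0 ≤ x ≤ L: ∫sin²(nπx/L) dx = L/2, ∫x·sin²(nπx/L) dx = L²/4, ∫x²·sin²(nπx/L) dx = L³·(1/6 − 1/(4n²π²)); higher powers xᵏ the same way, integrating xᵏ·cos(2nπx/L) by parts.
State is unnormalized: ∫|u|² dx = 1.8350, and ∫u*·V(x)·u dx = -10.607, so ⟨V⟩ = -10.607 / 1.8350.
⟨V⟩ = -5.7803.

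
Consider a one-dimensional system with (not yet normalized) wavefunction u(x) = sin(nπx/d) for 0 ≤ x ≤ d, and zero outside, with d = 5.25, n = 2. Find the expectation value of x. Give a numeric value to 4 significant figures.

⟨x⟩ = ∫ x·|u|² dx / ∫|u|² dx (integrals over the domain).
With sin²θ = (1 − cos2θ)/2 on 0 ≤ x ≤ d: ∫sin²(nπx/d) dx = d/2, ∫x·sin²(nπx/d) dx = d²/4, ∫x²·sin²(nπx/d) dx = d³·(1/6 − 1/(4n²π²)); higher powers xᵏ the same way, integrating xᵏ·cos(2nπx/d) by parts.
State is unnormalized: ∫|u|² dx = 2.6250, and ∫u*·x·u dx = 6.8906, so ⟨x⟩ = 6.8906 / 2.6250.
⟨x⟩ = 2.6250.

2.625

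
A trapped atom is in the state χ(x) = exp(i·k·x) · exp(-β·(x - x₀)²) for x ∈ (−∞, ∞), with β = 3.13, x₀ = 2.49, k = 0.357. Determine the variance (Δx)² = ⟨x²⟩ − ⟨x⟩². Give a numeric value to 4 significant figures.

Compute ⟨x⟩ and ⟨x²⟩ separately, then (Δx)² = ⟨x²⟩ − ⟨x⟩².
Gaussian moments (u = x − x₀): ∫u^(2j)·e^(−2βu²) du = (2j−1)!!/(4β)^j · √(π/(2β)), odd powers integrate to 0; here √(π/(2β)) = 0.70842.
Normalization: ∫|χ|² dx = 0.70842.
⟨x⟩ = 2.4900 and ⟨x²⟩ = 6.2800.
(Δx)² = 6.2800 − (2.4900)² = 0.079872.

0.07987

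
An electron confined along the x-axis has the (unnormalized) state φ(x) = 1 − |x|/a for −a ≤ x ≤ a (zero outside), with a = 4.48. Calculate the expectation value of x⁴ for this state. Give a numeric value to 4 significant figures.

⟨x⁴⟩ = ∫ x⁴·|φ|² dx / ∫|φ|² dx (integrals over the domain).
φ is even, so ∫ over [−a, a] = 2∫₀ᵃ with φ = 1 − x/a there: ∫₀ᵃ (1 − x/a)² dx = a/3, ∫₀ᵃ x²(1 − x/a)² dx = a³/30, ∫₀ᵃ x⁴(1 − x/a)² dx = a⁵/105.
State is unnormalized: ∫|φ|² dx = 2.9867, and ∫φ*·x⁴·φ dx = 34.374, so ⟨x⁴⟩ = 34.374 / 2.9867.
⟨x⁴⟩ = 11.509.

11.51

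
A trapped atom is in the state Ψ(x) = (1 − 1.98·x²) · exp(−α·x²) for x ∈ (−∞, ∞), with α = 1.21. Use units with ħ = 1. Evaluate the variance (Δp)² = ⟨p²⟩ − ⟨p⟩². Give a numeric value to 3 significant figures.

Compute ⟨p⟩ and ⟨p²⟩ separately; (Δp)² = ⟨p²⟩ − ⟨p⟩².
Expand each integrand as polynomial × e^(−2αx²) and use ∫x^(2j)·e^(−2αx²) dx = (2j−1)!!/(4α)^j · √(π/(2α)), odd powers → 0; here √(π/(2α)) = 1.1394. Differentiate with the product rule, d/dx e^(−αx²) = −2αx·e^(−αx²).
Normalization: ∫|Ψ|² dx = 0.77920.
⟨p⟩ = 0.0000 and ⟨p²⟩ = 5.2896.
(Δp)² = 5.2896 − (0.0000)² = 5.2896.

5.29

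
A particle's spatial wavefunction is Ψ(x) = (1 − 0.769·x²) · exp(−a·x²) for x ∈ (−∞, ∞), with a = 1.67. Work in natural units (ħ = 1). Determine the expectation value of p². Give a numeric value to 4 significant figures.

2.729

p² Ψ = −ħ² d²Ψ/dx²; ⟨p²⟩ = −ħ² ∫ Ψ*·Ψ'' dx / ∫|Ψ|² dx.
Expand each integrand as polynomial × e^(−2ax²) and use ∫x^(2j)·e^(−2ax²) dx = (2j−1)!!/(4a)^j · √(π/(2a)), odd powers → 0; here √(π/(2a)) = 0.96984. Differentiate with the product rule, d/dx e^(−ax²) = −2ax·e^(−ax²).
State is unnormalized: ∫|Ψ|² dx = 0.78511, and ∫Ψ*·(−ħ² Ψ'') dx = 2.1428, so ⟨p²⟩ = 2.1428 / 0.78511.
⟨p²⟩ = 2.7293.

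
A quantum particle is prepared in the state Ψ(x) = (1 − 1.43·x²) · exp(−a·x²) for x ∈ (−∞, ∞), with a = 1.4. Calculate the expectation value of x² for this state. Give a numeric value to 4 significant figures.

⟨x²⟩ = ∫ x²·|Ψ|² dx / ∫|Ψ|² dx (integrals over the domain).
Expand each integrand as polynomial × e^(−2ax²) and use ∫x^(2j)·e^(−2ax²) dx = (2j−1)!!/(4a)^j · √(π/(2a)), odd powers → 0; here √(π/(2a)) = 1.0592.
State is unnormalized: ∫|Ψ|² dx = 0.72548, and ∫Ψ*·x²·Ψ dx = 0.084355, so ⟨x²⟩ = 0.084355 / 0.72548.
⟨x²⟩ = 0.11627.

0.1163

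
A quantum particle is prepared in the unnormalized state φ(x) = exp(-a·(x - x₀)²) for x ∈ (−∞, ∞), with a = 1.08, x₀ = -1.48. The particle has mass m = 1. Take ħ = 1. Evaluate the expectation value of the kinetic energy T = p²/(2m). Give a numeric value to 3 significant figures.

0.540

T = −(ħ²/2m) d²/dx², so ⟨T⟩ = −(ħ²/2m) ∫ φ*·φ'' dx / ∫|φ|² dx; with m = 1.
Gaussian moments (u = x − x₀): ∫u^(2j)·e^(−2au²) du = (2j−1)!!/(4a)^j · √(π/(2a)), odd powers integrate to 0; here √(π/(2a)) = 1.2060. Derivatives: d/dx e^(−au²) = −2au·e^(−au²), d²/dx² e^(−au²) = (4a²u² − 2a)·e^(−au²).
State is unnormalized: ∫|φ|² dx = 1.2060, and ∫φ*·(−ħ²/2m · φ'') dx = 0.65124, so ⟨T⟩ = 0.65124 / 1.2060.
⟨T⟩ = 0.54000.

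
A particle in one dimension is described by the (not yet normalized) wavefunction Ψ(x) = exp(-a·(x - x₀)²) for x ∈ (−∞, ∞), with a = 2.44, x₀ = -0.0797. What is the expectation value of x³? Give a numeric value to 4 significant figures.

⟨x³⟩ = ∫ x³·|Ψ|² dx / ∫|Ψ|² dx (integrals over the domain).
Gaussian moments (u = x − x₀): ∫u^(2j)·e^(−2au²) du = (2j−1)!!/(4a)^j · √(π/(2a)), odd powers integrate to 0; here √(π/(2a)) = 0.80235.
State is unnormalized: ∫|Ψ|² dx = 0.80235, and ∫Ψ*·x³·Ψ dx = -0.020062, so ⟨x³⟩ = -0.020062 / 0.80235.
⟨x³⟩ = -0.025004.

-0.02500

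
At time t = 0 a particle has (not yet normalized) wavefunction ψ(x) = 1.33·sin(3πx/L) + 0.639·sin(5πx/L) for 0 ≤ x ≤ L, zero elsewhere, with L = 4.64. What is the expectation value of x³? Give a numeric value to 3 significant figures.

29.8

⟨x³⟩ = ∫ x³·|ψ|² dx / ∫|ψ|² dx (integrals over the domain).
On 0 ≤ x ≤ L (j ≠ l): ∫sin²(jπx/L) dx = L/2, ∫sin(jπx/L)·sin(lπx/L) dx = 0; diagonal moments ∫x·sin²(jπx/L) dx = L²/4, ∫x²·sin²(jπx/L) dx = L³·(1/6 − 1/(4j²π²)); cross terms ∫x·sin(jπx/L)·sin(lπx/L) dx = 0 for j + l even and −4jlL²/(π²(j² − l²)²) for j + l odd, ∫x²·sin(jπx/L)·sin(lπx/L) dx = (−1)^(j+l)·4jlL³/(π²(j² − l²)²); higher powers the same way via product-to-sum and parts.
State is unnormalized: ∫|ψ|² dx = 5.0512, and ∫ψ*·x³·ψ dx = 150.46, so ⟨x³⟩ = 150.46 / 5.0512.
⟨x³⟩ = 29.788.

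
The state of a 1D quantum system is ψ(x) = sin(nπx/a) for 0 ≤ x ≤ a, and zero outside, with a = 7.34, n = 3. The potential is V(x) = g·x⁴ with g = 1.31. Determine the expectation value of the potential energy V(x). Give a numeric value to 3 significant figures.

718.

⟨V⟩ = ∫ V(x)·|ψ|² dx / ∫|ψ|² dx.
With sin²θ = (1 − cos2θ)/2 on 0 ≤ x ≤ a: ∫sin²(nπx/a) dx = a/2, ∫x·sin²(nπx/a) dx = a²/4, ∫x²·sin²(nπx/a) dx = a³·(1/6 − 1/(4n²π²)); higher powers xᵏ the same way, integrating xᵏ·cos(2nπx/a) by parts.
State is unnormalized: ∫|ψ|² dx = 3.6700, and ∫ψ*·V(x)·ψ dx = 2636.5, so ⟨V⟩ = 2636.5 / 3.6700.
⟨V⟩ = 718.39.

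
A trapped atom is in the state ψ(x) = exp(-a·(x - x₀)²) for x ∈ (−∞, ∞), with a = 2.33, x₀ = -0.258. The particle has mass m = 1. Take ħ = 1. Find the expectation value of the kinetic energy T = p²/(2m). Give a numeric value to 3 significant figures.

T = −(ħ²/2m) d²/dx², so ⟨T⟩ = −(ħ²/2m) ∫ ψ*·ψ'' dx / ∫|ψ|² dx; with m = 1.
Gaussian moments (u = x − x₀): ∫u^(2j)·e^(−2au²) du = (2j−1)!!/(4a)^j · √(π/(2a)), odd powers integrate to 0; here √(π/(2a)) = 0.82107. Derivatives: d/dx e^(−au²) = −2au·e^(−au²), d²/dx² e^(−au²) = (4a²u² − 2a)·e^(−au²).
State is unnormalized: ∫|ψ|² dx = 0.82107, and ∫ψ*·(−ħ²/2m · ψ'') dx = 0.95655, so ⟨T⟩ = 0.95655 / 0.82107.
⟨T⟩ = 1.1650.

1.17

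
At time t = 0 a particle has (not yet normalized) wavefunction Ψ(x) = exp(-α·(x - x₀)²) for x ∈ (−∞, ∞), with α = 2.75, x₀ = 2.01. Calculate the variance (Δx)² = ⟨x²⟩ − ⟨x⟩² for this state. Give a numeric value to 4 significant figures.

0.09091

Compute ⟨x⟩ and ⟨x²⟩ separately, then (Δx)² = ⟨x²⟩ − ⟨x⟩².
Gaussian moments (u = x − x₀): ∫u^(2j)·e^(−2αu²) du = (2j−1)!!/(4α)^j · √(π/(2α)), odd powers integrate to 0; here √(π/(2α)) = 0.75578.
Normalization: ∫|Ψ|² dx = 0.75578.
⟨x⟩ = 2.0100 and ⟨x²⟩ = 4.1310.
(Δx)² = 4.1310 − (2.0100)² = 0.090909.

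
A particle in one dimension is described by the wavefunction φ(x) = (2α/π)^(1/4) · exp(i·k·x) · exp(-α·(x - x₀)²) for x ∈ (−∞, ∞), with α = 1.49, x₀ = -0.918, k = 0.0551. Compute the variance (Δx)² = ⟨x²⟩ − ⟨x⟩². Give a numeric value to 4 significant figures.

0.1678

Compute ⟨x⟩ and ⟨x²⟩ separately, then (Δx)² = ⟨x²⟩ − ⟨x⟩².
Gaussian moments (u = x − x₀): ∫u^(2j)·e^(−2αu²) du = (2j−1)!!/(4α)^j · √(π/(2α)), odd powers integrate to 0; here √(π/(2α)) = 1.0268.
⟨x⟩ = -0.91800 and ⟨x²⟩ = 1.0105.
(Δx)² = 1.0105 − (-0.91800)² = 0.16779.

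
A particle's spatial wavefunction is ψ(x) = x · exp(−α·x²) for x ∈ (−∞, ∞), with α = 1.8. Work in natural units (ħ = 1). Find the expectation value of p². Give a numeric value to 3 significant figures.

p² ψ = −ħ² d²ψ/dx²; ⟨p²⟩ = −ħ² ∫ ψ*·ψ'' dx / ∫|ψ|² dx.
Expand each integrand as polynomial × e^(−2αx²) and use ∫x^(2j)·e^(−2αx²) dx = (2j−1)!!/(4α)^j · √(π/(2α)), odd powers → 0; here √(π/(2α)) = 0.93417. Differentiate with the product rule, d/dx e^(−αx²) = −2αx·e^(−αx²).
State is unnormalized: ∫|ψ|² dx = 0.12975, and ∫ψ*·(−ħ² ψ'') dx = 0.70062, so ⟨p²⟩ = 0.70062 / 0.12975.
⟨p²⟩ = 5.4000.

5.40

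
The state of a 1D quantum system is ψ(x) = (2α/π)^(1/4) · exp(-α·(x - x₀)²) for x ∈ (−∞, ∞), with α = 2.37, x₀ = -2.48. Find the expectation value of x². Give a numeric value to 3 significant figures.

⟨x²⟩ = ∫ x²·|ψ|² dx (integrals over the domain).
Gaussian moments (u = x − x₀): ∫u^(2j)·e^(−2αu²) du = (2j−1)!!/(4α)^j · √(π/(2α)), odd powers integrate to 0; here √(π/(2α)) = 0.81412.
⟨x²⟩ = 6.2559.

6.26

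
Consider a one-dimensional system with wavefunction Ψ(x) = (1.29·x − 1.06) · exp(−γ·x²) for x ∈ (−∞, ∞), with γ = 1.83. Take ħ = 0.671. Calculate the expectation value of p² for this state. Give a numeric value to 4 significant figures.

p² Ψ = −ħ² d²Ψ/dx²; ⟨p²⟩ = −ħ² ∫ Ψ*·Ψ'' dx / ∫|Ψ|² dx.
Expand each integrand as polynomial × e^(−2γx²) and use ∫x^(2j)·e^(−2γx²) dx = (2j−1)!!/(4γ)^j · √(π/(2γ)), odd powers → 0; here √(π/(2γ)) = 0.92648. Differentiate with the product rule, d/dx e^(−γx²) = −2γx·e^(−γx²).
State is unnormalized: ∫|Ψ|² dx = 1.2516, and ∫Ψ*·(−ħ² Ψ'') dx = 1.3783, so ⟨p²⟩ = 1.3783 / 1.2516.
⟨p²⟩ = 1.1012.

1.101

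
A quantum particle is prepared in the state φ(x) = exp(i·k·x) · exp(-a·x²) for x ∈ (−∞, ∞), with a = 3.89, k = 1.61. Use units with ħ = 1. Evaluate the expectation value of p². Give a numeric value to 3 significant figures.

p² φ = −ħ² d²φ/dx²; ⟨p²⟩ = −ħ² ∫ φ*·φ'' dx / ∫|φ|² dx.
Gaussian moments: ∫x^(2j)·e^(−2ax²) dx = (2j−1)!!/(4a)^j · √(π/(2a)), odd powers integrate to 0; here √(π/(2a)) = 0.63546. Derivatives: φ′ = (ik − 2ax)·φ, φ″ = ((ik − 2ax)² − 2a)·φ; the odd-in-x pieces drop out.
State is unnormalized: ∫|φ|² dx = 0.63546, and ∫φ*·(−ħ² φ'') dx = 4.1191, so ⟨p²⟩ = 4.1191 / 0.63546.
⟨p²⟩ = 6.4821.

6.48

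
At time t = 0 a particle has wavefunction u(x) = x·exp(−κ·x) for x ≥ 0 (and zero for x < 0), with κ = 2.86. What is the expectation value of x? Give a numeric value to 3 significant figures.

0.524

⟨x⟩ = ∫ x·|u|² dx / ∫|u|² dx (integrals over the domain).
Every integrand reduces to terms xʲ·e^(−2κx) on [0, ∞); use ∫₀^∞ xʲ·e^(−2κx) dx = j!/(2κ)^(j+1).
State is unnormalized: ∫|u|² dx = 0.010687, and ∫u*·x·u dx = 0.0056049, so ⟨x⟩ = 0.0056049 / 0.010687.
⟨x⟩ = 0.52448.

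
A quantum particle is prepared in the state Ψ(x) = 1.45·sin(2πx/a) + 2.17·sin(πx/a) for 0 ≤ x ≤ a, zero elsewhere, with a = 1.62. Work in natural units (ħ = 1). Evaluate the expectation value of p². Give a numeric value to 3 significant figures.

p² Ψ = −ħ² d²Ψ/dx²; ⟨p²⟩ = −ħ² ∫ Ψ*·Ψ'' dx / ∫|Ψ|² dx.
d²/dx² sin(jπx/a) = −(jπ/a)²·sin(jπx/a); on 0 ≤ x ≤ a, ∫sin²(jπx/a) dx = a/2 and ∫sin(jπx/a)·sin(lπx/a) dx = 0 for j ≠ l, so only diagonal terms survive in ∫|Ψ|² and ∫Ψ·Ψ″; ∫Ψ·Ψ′ dx = [Ψ²/2] between the walls = 0.
State is unnormalized: ∫|Ψ|² dx = 5.5172, and ∫Ψ*·(−ħ² Ψ'') dx = 39.962, so ⟨p²⟩ = 39.962 / 5.5172.
⟨p²⟩ = 7.2432.

7.24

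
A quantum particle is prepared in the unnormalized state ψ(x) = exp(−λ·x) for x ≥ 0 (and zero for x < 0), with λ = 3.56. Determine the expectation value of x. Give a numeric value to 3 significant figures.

0.140

⟨x⟩ = ∫ x·|ψ|² dx / ∫|ψ|² dx (integrals over the domain).
Every integrand reduces to terms xʲ·e^(−2λx) on [0, ∞); use ∫₀^∞ xʲ·e^(−2λx) dx = j!/(2λ)^(j+1).
State is unnormalized: ∫|ψ|² dx = 0.14045, and ∫ψ*·x·ψ dx = 0.019726, so ⟨x⟩ = 0.019726 / 0.14045.
⟨x⟩ = 0.14045.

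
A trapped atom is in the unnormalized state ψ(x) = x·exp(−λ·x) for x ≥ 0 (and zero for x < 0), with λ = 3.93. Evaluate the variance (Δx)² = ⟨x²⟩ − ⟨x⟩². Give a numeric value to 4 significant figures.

Compute ⟨x⟩ and ⟨x²⟩ separately, then (Δx)² = ⟨x²⟩ − ⟨x⟩².
Every integrand reduces to terms xʲ·e^(−2λx) on [0, ∞); use ∫₀^∞ xʲ·e^(−2λx) dx = j!/(2λ)^(j+1).
Normalization: ∫|ψ|² dx = 0.0041187.
⟨x⟩ = 0.38168 and ⟨x²⟩ = 0.19424.
(Δx)² = 0.19424 − (0.38168)² = 0.048560.

0.04856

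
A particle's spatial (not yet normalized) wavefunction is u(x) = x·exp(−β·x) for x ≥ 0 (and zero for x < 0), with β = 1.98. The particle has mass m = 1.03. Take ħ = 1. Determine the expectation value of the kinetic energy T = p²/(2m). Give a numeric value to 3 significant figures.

1.90

T = −(ħ²/2m) d²/dx², so ⟨T⟩ = −(ħ²/2m) ∫ u*·u'' dx / ∫|u|² dx; with m = 1.03.
Differentiate x·exp(−β·x) with the product rule; every integrand then reduces to terms xʲ·e^(−2βx) on [0, ∞), with ∫₀^∞ xʲ·e^(−2βx) dx = j!/(2β)^(j+1).
State is unnormalized: ∫|u|² dx = 0.032207, and ∫u*·(−ħ²/2m · u'') dx = 0.061293, so ⟨T⟩ = 0.061293 / 0.032207.
⟨T⟩ = 1.9031.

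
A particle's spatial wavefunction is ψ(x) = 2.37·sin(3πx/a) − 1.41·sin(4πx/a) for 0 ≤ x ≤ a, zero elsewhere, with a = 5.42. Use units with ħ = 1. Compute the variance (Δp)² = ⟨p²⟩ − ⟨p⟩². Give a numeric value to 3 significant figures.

3.64

Compute ⟨p⟩ and ⟨p²⟩ separately; (Δp)² = ⟨p²⟩ − ⟨p⟩².
d²/dx² sin(jπx/a) = −(jπ/a)²·sin(jπx/a); on 0 ≤ x ≤ a, ∫sin²(jπx/a) dx = a/2 and ∫sin(jπx/a)·sin(lπx/a) dx = 0 for j ≠ l, so only diagonal terms survive in ∫|ψ|² and ∫ψ·ψ″; ∫ψ·ψ′ dx = [ψ²/2] between the walls = 0.
Normalization: ∫|ψ|² dx = 20.610.
⟨p⟩ = 0.0000 and ⟨p²⟩ = 3.6385.
(Δp)² = 3.6385 − (0.0000)² = 3.6385.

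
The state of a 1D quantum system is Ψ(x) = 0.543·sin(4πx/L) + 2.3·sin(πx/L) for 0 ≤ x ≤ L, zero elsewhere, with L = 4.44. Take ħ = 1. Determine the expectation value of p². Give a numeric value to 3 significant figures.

p² Ψ = −ħ² d²Ψ/dx²; ⟨p²⟩ = −ħ² ∫ Ψ*·Ψ'' dx / ∫|Ψ|² dx.
d²/dx² sin(jπx/L) = −(jπ/L)²·sin(jπx/L); on 0 ≤ x ≤ L, ∫sin²(jπx/L) dx = L/2 and ∫sin(jπx/L)·sin(lπx/L) dx = 0 for j ≠ l, so only diagonal terms survive in ∫|Ψ|² and ∫Ψ·Ψ″; ∫Ψ·Ψ′ dx = [Ψ²/2] between the walls = 0.
State is unnormalized: ∫|Ψ|² dx = 12.398, and ∫Ψ*·(−ħ² Ψ'') dx = 11.123, so ⟨p²⟩ = 11.123 / 12.398.
⟨p²⟩ = 0.89712.

0.897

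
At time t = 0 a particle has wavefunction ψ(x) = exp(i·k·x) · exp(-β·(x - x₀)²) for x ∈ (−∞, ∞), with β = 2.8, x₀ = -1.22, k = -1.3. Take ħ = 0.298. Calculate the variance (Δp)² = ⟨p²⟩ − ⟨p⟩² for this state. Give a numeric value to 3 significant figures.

0.249

Compute ⟨p⟩ and ⟨p²⟩ separately; (Δp)² = ⟨p²⟩ − ⟨p⟩².
Gaussian moments (u = x − x₀): ∫u^(2j)·e^(−2βu²) du = (2j−1)!!/(4β)^j · √(π/(2β)), odd powers integrate to 0; here √(π/(2β)) = 0.74900. Derivatives: ψ′ = (ik − 2βu)·ψ, ψ″ = ((ik − 2βu)² − 2β)·ψ; the odd-in-u pieces drop out.
Normalization: ∫|ψ|² dx = 0.74900.
⟨p⟩ = -0.38740 and ⟨p²⟩ = 0.39873.
(Δp)² = 0.39873 − (-0.38740)² = 0.24865.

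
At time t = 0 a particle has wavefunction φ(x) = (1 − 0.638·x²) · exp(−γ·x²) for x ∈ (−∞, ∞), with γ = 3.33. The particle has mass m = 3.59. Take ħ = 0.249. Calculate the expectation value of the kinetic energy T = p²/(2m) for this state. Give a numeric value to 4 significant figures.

0.03509

T = −(ħ²/2m) d²/dx², so ⟨T⟩ = −(ħ²/2m) ∫ φ*·φ'' dx / ∫|φ|² dx; with m = 3.59.
Expand each integrand as polynomial × e^(−2γx²) and use ∫x^(2j)·e^(−2γx²) dx = (2j−1)!!/(4γ)^j · √(π/(2γ)), odd powers → 0; here √(π/(2γ)) = 0.68681. Differentiate with the product rule, d/dx e^(−γx²) = −2γx·e^(−γx²).
State is unnormalized: ∫|φ|² dx = 0.62575, and ∫φ*·(−ħ²/2m · φ'') dx = 0.021959, so ⟨T⟩ = 0.021959 / 0.62575.
⟨T⟩ = 0.035092.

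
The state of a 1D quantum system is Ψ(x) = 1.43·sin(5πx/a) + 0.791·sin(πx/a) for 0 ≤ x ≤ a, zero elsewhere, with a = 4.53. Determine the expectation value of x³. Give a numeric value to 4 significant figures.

⟨x³⟩ = ∫ x³·|Ψ|² dx / ∫|Ψ|² dx (integrals over the domain).
On 0 ≤ x ≤ a (j ≠ l): ∫sin²(jπx/a) dx = a/2, ∫sin(jπx/a)·sin(lπx/a) dx = 0; diagonal moments ∫x·sin²(jπx/a) dx = a²/4, ∫x²·sin²(jπx/a) dx = a³·(1/6 − 1/(4j²π²)); cross terms ∫x·sin(jπx/a)·sin(lπx/a) dx = 0 for j + l even and −4jla²/(π²(j² − l²)²) for j + l odd, ∫x²·sin(jπx/a)·sin(lπx/a) dx = (−1)^(j+l)·4jla³/(π²(j² − l²)²); higher powers the same way via product-to-sum and parts.
State is unnormalized: ∫|Ψ|² dx = 6.0489, and ∫Ψ*·x³·Ψ dx = 134.28, so ⟨x³⟩ = 134.28 / 6.0489.
⟨x³⟩ = 22.200.

22.20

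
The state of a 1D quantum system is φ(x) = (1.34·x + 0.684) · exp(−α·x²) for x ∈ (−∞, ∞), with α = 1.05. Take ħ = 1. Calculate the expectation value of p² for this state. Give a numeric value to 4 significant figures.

p² φ = −ħ² d²φ/dx²; ⟨p²⟩ = −ħ² ∫ φ*·φ'' dx / ∫|φ|² dx.
Expand each integrand as polynomial × e^(−2αx²) and use ∫x^(2j)·e^(−2αx²) dx = (2j−1)!!/(4α)^j · √(π/(2α)), odd powers → 0; here √(π/(2α)) = 1.2231. Differentiate with the product rule, d/dx e^(−αx²) = −2αx·e^(−αx²).
State is unnormalized: ∫|φ|² dx = 1.0951, and ∫φ*·(−ħ² φ'') dx = 2.2480, so ⟨p²⟩ = 2.2480 / 1.0951.
⟨p²⟩ = 2.0527.

2.053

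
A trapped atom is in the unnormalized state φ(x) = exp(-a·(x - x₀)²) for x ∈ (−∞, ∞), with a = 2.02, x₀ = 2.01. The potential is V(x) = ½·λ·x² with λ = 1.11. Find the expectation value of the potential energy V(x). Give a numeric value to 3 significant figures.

⟨V⟩ = ∫ V(x)·|φ|² dx / ∫|φ|² dx.
Gaussian moments (u = x − x₀): ∫u^(2j)·e^(−2au²) du = (2j−1)!!/(4a)^j · √(π/(2a)), odd powers integrate to 0; here √(π/(2a)) = 0.88183.
State is unnormalized: ∫|φ|² dx = 0.88183, and ∫φ*·V(x)·φ dx = 2.0379, so ⟨V⟩ = 2.0379 / 0.88183.
⟨V⟩ = 2.3109.

2.31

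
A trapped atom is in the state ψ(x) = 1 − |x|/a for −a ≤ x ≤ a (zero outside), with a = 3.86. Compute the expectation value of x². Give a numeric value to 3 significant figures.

⟨x²⟩ = ∫ x²·|ψ|² dx / ∫|ψ|² dx (integrals over the domain).
ψ is even, so ∫ over [−a, a] = 2∫₀ᵃ with ψ = 1 − x/a there: ∫₀ᵃ (1 − x/a)² dx = a/3, ∫₀ᵃ x²(1 − x/a)² dx = a³/30, ∫₀ᵃ x⁴(1 − x/a)² dx = a⁵/105.
State is unnormalized: ∫|ψ|² dx = 2.5733, and ∫ψ*·x²·ψ dx = 3.8342, so ⟨x²⟩ = 3.8342 / 2.5733.
⟨x²⟩ = 1.4900.

1.49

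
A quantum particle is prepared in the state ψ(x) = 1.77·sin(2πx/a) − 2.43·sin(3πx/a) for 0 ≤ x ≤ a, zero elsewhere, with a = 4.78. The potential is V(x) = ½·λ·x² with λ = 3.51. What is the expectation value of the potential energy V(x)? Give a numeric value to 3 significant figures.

⟨V⟩ = ∫ V(x)·|ψ|² dx / ∫|ψ|² dx.
On 0 ≤ x ≤ a (j ≠ l): ∫sin²(jπx/a) dx = a/2, ∫sin(jπx/a)·sin(lπx/a) dx = 0; diagonal moments ∫x·sin²(jπx/a) dx = a²/4, ∫x²·sin²(jπx/a) dx = a³·(1/6 − 1/(4j²π²)); cross terms ∫x·sin(jπx/a)·sin(lπx/a) dx = 0 for j + l even and −4jla²/(π²(j² − l²)²) for j + l odd, ∫x²·sin(jπx/a)·sin(lπx/a) dx = (−1)^(j+l)·4jla³/(π²(j² − l²)²); higher powers the same way via product-to-sum and parts.
State is unnormalized: ∫|ψ|² dx = 21.600, and ∫ψ*·V(x)·ψ dx = 442.11, so ⟨V⟩ = 442.11 / 21.600.
⟨V⟩ = 20.468.

20.5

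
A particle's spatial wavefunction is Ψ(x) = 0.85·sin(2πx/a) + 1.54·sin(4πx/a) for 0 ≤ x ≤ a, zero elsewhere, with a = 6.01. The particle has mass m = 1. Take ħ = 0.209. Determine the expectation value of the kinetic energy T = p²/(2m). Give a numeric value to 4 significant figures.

0.07876

T = −(ħ²/2m) d²/dx², so ⟨T⟩ = −(ħ²/2m) ∫ Ψ*·Ψ'' dx / ∫|Ψ|² dx; with m = 1.
d²/dx² sin(jπx/a) = −(jπ/a)²·sin(jπx/a); on 0 ≤ x ≤ a, ∫sin²(jπx/a) dx = a/2 and ∫sin(jπx/a)·sin(lπx/a) dx = 0 for j ≠ l, so only diagonal terms survive in ∫|Ψ|² and ∫Ψ·Ψ″; ∫Ψ·Ψ′ dx = [Ψ²/2] between the walls = 0.
State is unnormalized: ∫|Ψ|² dx = 9.2978, and ∫Ψ*·(−ħ²/2m · Ψ'') dx = 0.73231, so ⟨T⟩ = 0.73231 / 9.2978.
⟨T⟩ = 0.078762.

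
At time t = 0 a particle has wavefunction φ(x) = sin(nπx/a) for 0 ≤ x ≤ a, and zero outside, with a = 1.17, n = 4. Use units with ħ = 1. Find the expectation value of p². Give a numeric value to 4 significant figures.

115.4

p² φ = −ħ² d²φ/dx²; ⟨p²⟩ = −ħ² ∫ φ*·φ'' dx / ∫|φ|² dx.
d/dx sin(nπx/a) = (nπ/a)·cos(nπx/a) and d²/dx² sin(nπx/a) = −(nπ/a)²·sin(nπx/a); on 0 ≤ x ≤ a, ∫sin²(nπx/a) dx = a/2 and ∫sin(nπx/a)·cos(nπx/a) dx = 0.
State is unnormalized: ∫|φ|² dx = 0.58500, and ∫φ*·(−ħ² φ'') dx = 67.484, so ⟨p²⟩ = 67.484 / 0.58500.
⟨p²⟩ = 115.36.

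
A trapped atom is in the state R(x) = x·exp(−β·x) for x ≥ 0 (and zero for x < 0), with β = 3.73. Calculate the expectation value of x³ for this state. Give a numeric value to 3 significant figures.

⟨x³⟩ = ∫ x³·|R|² dx / ∫|R|² dx (integrals over the domain).
Every integrand reduces to terms xʲ·e^(−2βx) on [0, ∞); use ∫₀^∞ xʲ·e^(−2βx) dx = j!/(2β)^(j+1).
State is unnormalized: ∫|R|² dx = 0.0048174, and ∫R*·x³·R dx = 0.00069622, so ⟨x³⟩ = 0.00069622 / 0.0048174.
⟨x³⟩ = 0.14452.

0.145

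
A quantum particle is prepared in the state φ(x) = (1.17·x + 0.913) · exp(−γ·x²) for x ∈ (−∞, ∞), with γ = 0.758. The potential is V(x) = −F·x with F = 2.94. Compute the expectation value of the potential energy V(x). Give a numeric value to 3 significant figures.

⟨V⟩ = ∫ V(x)·|φ|² dx / ∫|φ|² dx.
Expand each integrand as polynomial × e^(−2γx²) and use ∫x^(2j)·e^(−2γx²) dx = (2j−1)!!/(4γ)^j · √(π/(2γ)), odd powers → 0; here √(π/(2γ)) = 1.4395.
State is unnormalized: ∫|φ|² dx = 1.8499, and ∫φ*·V(x)·φ dx = -2.9822, so ⟨V⟩ = -2.9822 / 1.8499.
⟨V⟩ = -1.6121.

-1.61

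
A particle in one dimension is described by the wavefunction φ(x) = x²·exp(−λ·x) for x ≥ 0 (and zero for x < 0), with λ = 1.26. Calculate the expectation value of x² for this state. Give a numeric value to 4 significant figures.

⟨x²⟩ = ∫ x²·|φ|² dx / ∫|φ|² dx (integrals over the domain).
Every integrand reduces to terms xʲ·e^(−2λx) on [0, ∞); use ∫₀^∞ xʲ·e^(−2λx) dx = j!/(2λ)^(j+1).
State is unnormalized: ∫|φ|² dx = 0.23616, and ∫φ*·x²·φ dx = 1.1157, so ⟨x²⟩ = 1.1157 / 0.23616.
⟨x²⟩ = 4.7241.

4.724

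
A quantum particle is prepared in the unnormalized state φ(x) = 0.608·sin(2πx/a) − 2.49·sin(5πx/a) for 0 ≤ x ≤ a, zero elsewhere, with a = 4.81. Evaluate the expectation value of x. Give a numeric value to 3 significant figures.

2.45

⟨x⟩ = ∫ x·|φ|² dx / ∫|φ|² dx (integrals over the domain).
On 0 ≤ x ≤ a (j ≠ l): ∫sin²(jπx/a) dx = a/2, ∫sin(jπx/a)·sin(lπx/a) dx = 0; diagonal moments ∫x·sin²(jπx/a) dx = a²/4, ∫x²·sin²(jπx/a) dx = a³·(1/6 − 1/(4j²π²)); cross terms ∫x·sin(jπx/a)·sin(lπx/a) dx = 0 for j + l even and −4jla²/(π²(j² − l²)²) for j + l odd, ∫x²·sin(jπx/a)·sin(lπx/a) dx = (−1)^(j+l)·4jla³/(π²(j² − l²)²); higher powers the same way via product-to-sum and parts.
State is unnormalized: ∫|φ|² dx = 15.800, and ∫φ*·x·φ dx = 38.643, so ⟨x⟩ = 38.643 / 15.800.
⟨x⟩ = 2.4457.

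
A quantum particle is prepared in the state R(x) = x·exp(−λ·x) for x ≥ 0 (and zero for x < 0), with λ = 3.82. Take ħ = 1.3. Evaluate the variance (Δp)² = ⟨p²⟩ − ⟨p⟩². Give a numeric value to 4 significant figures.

24.66

Compute ⟨p⟩ and ⟨p²⟩ separately; (Δp)² = ⟨p²⟩ − ⟨p⟩².
Differentiate x·exp(−λ·x) with the product rule; every integrand then reduces to terms xʲ·e^(−2λx) on [0, ∞), with ∫₀^∞ xʲ·e^(−2λx) dx = j!/(2λ)^(j+1).
Normalization: ∫|R|² dx = 0.0044849.
⟨p⟩ = 0.0000 and ⟨p²⟩ = 24.661.
(Δp)² = 24.661 − (0.0000)² = 24.661.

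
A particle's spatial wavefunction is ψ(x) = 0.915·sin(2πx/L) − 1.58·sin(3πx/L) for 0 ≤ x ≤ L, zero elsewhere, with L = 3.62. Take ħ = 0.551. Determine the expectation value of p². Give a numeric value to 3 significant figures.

1.77

p² ψ = −ħ² d²ψ/dx²; ⟨p²⟩ = −ħ² ∫ ψ*·ψ'' dx / ∫|ψ|² dx.
d²/dx² sin(jπx/L) = −(jπ/L)²·sin(jπx/L); on 0 ≤ x ≤ L, ∫sin²(jπx/L) dx = L/2 and ∫sin(jπx/L)·sin(lπx/L) dx = 0 for j ≠ l, so only diagonal terms survive in ∫|ψ|² and ∫ψ·ψ″; ∫ψ·ψ′ dx = [ψ²/2] between the walls = 0.
State is unnormalized: ∫|ψ|² dx = 6.0339, and ∫ψ*·(−ħ² ψ'') dx = 10.685, so ⟨p²⟩ = 10.685 / 6.0339.
⟨p²⟩ = 1.7708.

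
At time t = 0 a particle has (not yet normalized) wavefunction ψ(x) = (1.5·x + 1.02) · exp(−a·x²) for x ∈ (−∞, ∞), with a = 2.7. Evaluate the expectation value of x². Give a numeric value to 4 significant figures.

0.1235

⟨x²⟩ = ∫ x²·|ψ|² dx / ∫|ψ|² dx (integrals over the domain).
Expand each integrand as polynomial × e^(−2ax²) and use ∫x^(2j)·e^(−2ax²) dx = (2j−1)!!/(4a)^j · √(π/(2a)), odd powers → 0; here √(π/(2a)) = 0.76274.
State is unnormalized: ∫|ψ|² dx = 0.95246, and ∫ψ*·x²·ψ dx = 0.11762, so ⟨x²⟩ = 0.11762 / 0.95246.
⟨x²⟩ = 0.12349.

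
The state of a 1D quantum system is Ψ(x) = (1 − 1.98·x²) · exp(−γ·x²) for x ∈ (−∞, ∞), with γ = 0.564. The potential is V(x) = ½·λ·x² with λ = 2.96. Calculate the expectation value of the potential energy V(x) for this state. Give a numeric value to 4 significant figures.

⟨V⟩ = ∫ V(x)·|Ψ|² dx / ∫|Ψ|² dx.
Expand each integrand as polynomial × e^(−2γx²) and use ∫x^(2j)·e^(−2γx²) dx = (2j−1)!!/(4γ)^j · √(π/(2γ)), odd powers → 0; here √(π/(2γ)) = 1.6689.
State is unnormalized: ∫|Ψ|² dx = 2.5960, and ∫Ψ*·V(x)·Ψ dx = 7.9794, so ⟨V⟩ = 7.9794 / 2.5960.
⟨V⟩ = 3.0738.

3.074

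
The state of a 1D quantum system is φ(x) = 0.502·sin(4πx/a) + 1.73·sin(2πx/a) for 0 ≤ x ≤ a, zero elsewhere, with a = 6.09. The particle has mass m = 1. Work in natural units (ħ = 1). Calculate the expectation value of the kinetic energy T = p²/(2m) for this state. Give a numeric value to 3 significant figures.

T = −(ħ²/2m) d²/dx², so ⟨T⟩ = −(ħ²/2m) ∫ φ*·φ'' dx / ∫|φ|² dx; with m = 1.
d²/dx² sin(jπx/a) = −(jπ/a)²·sin(jπx/a); on 0 ≤ x ≤ a, ∫sin²(jπx/a) dx = a/2 and ∫sin(jπx/a)·sin(lπx/a) dx = 0 for j ≠ l, so only diagonal terms survive in ∫|φ|² and ∫φ·φ″; ∫φ·φ′ dx = [φ²/2] between the walls = 0.
State is unnormalized: ∫|φ|² dx = 9.8807, and ∫φ*·(−ħ²/2m · φ'') dx = 6.4840, so ⟨T⟩ = 6.4840 / 9.8807.
⟨T⟩ = 0.65622.

0.656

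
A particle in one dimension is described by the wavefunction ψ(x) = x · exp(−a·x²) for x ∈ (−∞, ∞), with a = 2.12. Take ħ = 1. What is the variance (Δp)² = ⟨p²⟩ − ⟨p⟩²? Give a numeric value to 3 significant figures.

Compute ⟨p⟩ and ⟨p²⟩ separately; (Δp)² = ⟨p²⟩ − ⟨p⟩².
Expand each integrand as polynomial × e^(−2ax²) and use ∫x^(2j)·e^(−2ax²) dx = (2j−1)!!/(4a)^j · √(π/(2a)), odd powers → 0; here √(π/(2a)) = 0.86078. Differentiate with the product rule, d/dx e^(−ax²) = −2ax·e^(−ax²).
Normalization: ∫|ψ|² dx = 0.10151.
⟨p⟩ = 0.0000 and ⟨p²⟩ = 6.3600.
(Δp)² = 6.3600 − (0.0000)² = 6.3600.

6.36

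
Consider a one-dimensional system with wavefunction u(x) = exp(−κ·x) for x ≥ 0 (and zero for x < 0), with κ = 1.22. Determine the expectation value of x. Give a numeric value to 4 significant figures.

⟨x⟩ = ∫ x·|u|² dx / ∫|u|² dx (integrals over the domain).
Every integrand reduces to terms xʲ·e^(−2κx) on [0, ∞); use ∫₀^∞ xʲ·e^(−2κx) dx = j!/(2κ)^(j+1).
State is unnormalized: ∫|u|² dx = 0.40984, and ∫u*·x·u dx = 0.16797, so ⟨x⟩ = 0.16797 / 0.40984.
⟨x⟩ = 0.40984.

0.4098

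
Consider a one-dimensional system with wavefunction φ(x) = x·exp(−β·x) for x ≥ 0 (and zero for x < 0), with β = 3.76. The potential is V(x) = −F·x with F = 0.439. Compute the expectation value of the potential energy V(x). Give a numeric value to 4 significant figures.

⟨V⟩ = ∫ V(x)·|φ|² dx / ∫|φ|² dx.
Every integrand reduces to terms xʲ·e^(−2βx) on [0, ∞); use ∫₀^∞ xʲ·e^(−2βx) dx = j!/(2β)^(j+1).
State is unnormalized: ∫|φ|² dx = 0.0047030, and ∫φ*·V(x)·φ dx = -0.00082365, so ⟨V⟩ = -0.00082365 / 0.0047030.
⟨V⟩ = -0.17513.

-0.1751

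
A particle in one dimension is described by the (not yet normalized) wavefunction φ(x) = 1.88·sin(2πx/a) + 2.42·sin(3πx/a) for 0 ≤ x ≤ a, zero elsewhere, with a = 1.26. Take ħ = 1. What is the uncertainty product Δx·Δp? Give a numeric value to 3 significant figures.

Δx = √(⟨x²⟩−⟨x⟩²), Δp = √(⟨p²⟩−⟨p⟩²).
On 0 ≤ x ≤ a (j ≠ l): ∫sin²(jπx/a) dx = a/2, ∫sin(jπx/a)·sin(lπx/a) dx = 0; diagonal moments ∫x·sin²(jπx/a) dx = a²/4, ∫x²·sin²(jπx/a) dx = a³·(1/6 − 1/(4j²π²)); cross terms ∫x·sin(jπx/a)·sin(lπx/a) dx = 0 for j + l even and −4jla²/(π²(j² − l²)²) for j + l odd, ∫x²·sin(jπx/a)·sin(lπx/a) dx = (−1)^(j+l)·4jla³/(π²(j² − l²)²); higher powers the same way via product-to-sum and parts. d²/dx² sin(jπx/a) = −(jπ/a)²·sin(jπx/a); on 0 ≤ x ≤ a, ∫sin²(jπx/a) dx = a/2 and ∫sin(jπx/a)·sin(lπx/a) dx = 0 for j ≠ l, so only diagonal terms survive in ∫|φ|² and ∫φ·φ″; ∫φ·φ′ dx = [φ²/2] between the walls = 0.
Normalization: ∫|φ|² dx = 5.9162.
⟨x⟩ = 0.39250, ⟨x²⟩ = 0.21680 ⇒ Δx = 0.25050.
⟨p⟩ = 0.0000, ⟨p²⟩ = 44.251 ⇒ Δp = 6.6522.
Δx·Δp = 1.6664.

1.67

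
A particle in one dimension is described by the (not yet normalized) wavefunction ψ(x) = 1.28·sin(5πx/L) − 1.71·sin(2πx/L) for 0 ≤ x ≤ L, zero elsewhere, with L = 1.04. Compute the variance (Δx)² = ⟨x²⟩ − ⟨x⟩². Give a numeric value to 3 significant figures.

0.0802

Compute ⟨x⟩ and ⟨x²⟩ separately, then (Δx)² = ⟨x²⟩ − ⟨x⟩².
On 0 ≤ x ≤ L (j ≠ l): ∫sin²(jπx/L) dx = L/2, ∫sin(jπx/L)·sin(lπx/L) dx = 0; diagonal moments ∫x·sin²(jπx/L) dx = L²/4, ∫x²·sin²(jπx/L) dx = L³·(1/6 − 1/(4j²π²)); cross terms ∫x·sin(jπx/L)·sin(lπx/L) dx = 0 for j + l even and −4jlL²/(π²(j² − l²)²) for j + l odd, ∫x²·sin(jπx/L)·sin(lπx/L) dx = (−1)^(j+l)·4jlL³/(π²(j² − l²)²); higher powers the same way via product-to-sum and parts.
Normalization: ∫|ψ|² dx = 2.3725.
⟨x⟩ = 0.53834 and ⟨x²⟩ = 0.37004.
(Δx)² = 0.37004 − (0.53834)² = 0.080230.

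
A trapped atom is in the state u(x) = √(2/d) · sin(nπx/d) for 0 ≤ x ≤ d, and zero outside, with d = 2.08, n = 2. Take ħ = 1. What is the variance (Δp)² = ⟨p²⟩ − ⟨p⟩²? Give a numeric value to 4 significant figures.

9.125

Compute ⟨p⟩ and ⟨p²⟩ separately; (Δp)² = ⟨p²⟩ − ⟨p⟩².
d/dx sin(nπx/d) = (nπ/d)·cos(nπx/d) and d²/dx² sin(nπx/d) = −(nπ/d)²·sin(nπx/d); on 0 ≤ x ≤ d, ∫sin²(nπx/d) dx = d/2 and ∫sin(nπx/d)·cos(nπx/d) dx = 0.
⟨p⟩ = 0.0000 and ⟨p²⟩ = 9.1250.
(Δp)² = 9.1250 − (0.0000)² = 9.1250.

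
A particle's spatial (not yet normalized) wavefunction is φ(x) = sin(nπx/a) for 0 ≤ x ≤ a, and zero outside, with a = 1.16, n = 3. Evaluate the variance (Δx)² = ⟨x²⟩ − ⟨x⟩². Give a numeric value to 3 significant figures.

0.105

Compute ⟨x⟩ and ⟨x²⟩ separately, then (Δx)² = ⟨x²⟩ − ⟨x⟩².
With sin²θ = (1 − cos2θ)/2 on 0 ≤ x ≤ a: ∫sin²(nπx/a) dx = a/2, ∫x·sin²(nπx/a) dx = a²/4, ∫x²·sin²(nπx/a) dx = a³·(1/6 − 1/(4n²π²)); higher powers xᵏ the same way, integrating xᵏ·cos(2nπx/a) by parts.
Normalization: ∫|φ|² dx = 0.58000.
⟨x⟩ = 0.58000 and ⟨x²⟩ = 0.44096.
(Δx)² = 0.44096 − (0.58000)² = 0.10456.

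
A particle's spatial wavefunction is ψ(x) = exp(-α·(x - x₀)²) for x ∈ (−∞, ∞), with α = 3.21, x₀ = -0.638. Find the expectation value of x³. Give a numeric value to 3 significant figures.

-0.409

⟨x³⟩ = ∫ x³·|ψ|² dx / ∫|ψ|² dx (integrals over the domain).
Gaussian moments (u = x − x₀): ∫u^(2j)·e^(−2αu²) du = (2j−1)!!/(4α)^j · √(π/(2α)), odd powers integrate to 0; here √(π/(2α)) = 0.69953.
State is unnormalized: ∫|ψ|² dx = 0.69953, and ∫ψ*·x³·ψ dx = -0.28594, so ⟨x³⟩ = -0.28594 / 0.69953.
⟨x³⟩ = -0.40876.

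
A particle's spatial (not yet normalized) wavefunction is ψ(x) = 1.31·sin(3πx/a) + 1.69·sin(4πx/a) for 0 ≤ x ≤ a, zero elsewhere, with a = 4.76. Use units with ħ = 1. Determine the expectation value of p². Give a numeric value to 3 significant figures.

5.83

p² ψ = −ħ² d²ψ/dx²; ⟨p²⟩ = −ħ² ∫ ψ*·ψ'' dx / ∫|ψ|² dx.
d²/dx² sin(jπx/a) = −(jπ/a)²·sin(jπx/a); on 0 ≤ x ≤ a, ∫sin²(jπx/a) dx = a/2 and ∫sin(jπx/a)·sin(lπx/a) dx = 0 for j ≠ l, so only diagonal terms survive in ∫|ψ|² and ∫ψ·ψ″; ∫ψ·ψ′ dx = [ψ²/2] between the walls = 0.
State is unnormalized: ∫|ψ|² dx = 10.882, and ∫ψ*·(−ħ² ψ'') dx = 63.388, so ⟨p²⟩ = 63.388 / 10.882.
⟨p²⟩ = 5.8251.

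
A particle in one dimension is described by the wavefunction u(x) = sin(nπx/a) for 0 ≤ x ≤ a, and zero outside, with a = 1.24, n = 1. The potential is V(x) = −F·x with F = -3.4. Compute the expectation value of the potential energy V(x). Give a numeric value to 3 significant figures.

⟨V⟩ = ∫ V(x)·|u|² dx / ∫|u|² dx.
With sin²θ = (1 − cos2θ)/2 on 0 ≤ x ≤ a: ∫sin²(nπx/a) dx = a/2, ∫x·sin²(nπx/a) dx = a²/4, ∫x²·sin²(nπx/a) dx = a³·(1/6 − 1/(4n²π²)); higher powers xᵏ the same way, integrating xᵏ·cos(2nπx/a) by parts.
State is unnormalized: ∫|u|² dx = 0.62000, and ∫u*·V(x)·u dx = 1.3070, so ⟨V⟩ = 1.3070 / 0.62000.
⟨V⟩ = 2.1080.

2.11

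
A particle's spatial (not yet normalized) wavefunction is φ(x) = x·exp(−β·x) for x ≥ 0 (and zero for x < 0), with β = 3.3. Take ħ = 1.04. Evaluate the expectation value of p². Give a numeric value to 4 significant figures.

p² φ = −ħ² d²φ/dx²; ⟨p²⟩ = −ħ² ∫ φ*·φ'' dx / ∫|φ|² dx.
Differentiate x·exp(−β·x) with the product rule; every integrand then reduces to terms xʲ·e^(−2βx) on [0, ∞), with ∫₀^∞ xʲ·e^(−2βx) dx = j!/(2β)^(j+1).
State is unnormalized: ∫|φ|² dx = 0.0069566, and ∫φ*·(−ħ² φ'') dx = 0.081939, so ⟨p²⟩ = 0.081939 / 0.0069566.
⟨p²⟩ = 11.779.

11.78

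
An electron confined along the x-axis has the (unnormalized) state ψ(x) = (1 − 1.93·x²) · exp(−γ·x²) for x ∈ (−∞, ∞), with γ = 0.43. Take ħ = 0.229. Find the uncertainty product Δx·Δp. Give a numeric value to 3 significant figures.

Δx = √(⟨x²⟩−⟨x⟩²), Δp = √(⟨p²⟩−⟨p⟩²).
Expand each integrand as polynomial × e^(−2γx²) and use ∫x^(2j)·e^(−2γx²) dx = (2j−1)!!/(4γ)^j · √(π/(2γ)), odd powers → 0; here √(π/(2γ)) = 1.9113. Differentiate with the product rule, d/dx e^(−γx²) = −2γx·e^(−γx²).
Normalization: ∫|ψ|² dx = 4.8415.
⟨x⟩ = 0.0000, ⟨x²⟩ = 3.0191 ⇒ Δx = 1.7375.
⟨p⟩ = 0.0000, ⟨p²⟩ = 0.10734 ⇒ Δp = 0.32763.
Δx·Δp = 0.56927.

0.569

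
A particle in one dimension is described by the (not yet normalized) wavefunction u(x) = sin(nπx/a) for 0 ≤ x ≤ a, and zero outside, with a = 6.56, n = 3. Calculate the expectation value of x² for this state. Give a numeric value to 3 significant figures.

14.1

⟨x²⟩ = ∫ x²·|u|² dx / ∫|u|² dx (integrals over the domain).
With sin²θ = (1 − cos2θ)/2 on 0 ≤ x ≤ a: ∫sin²(nπx/a) dx = a/2, ∫x·sin²(nπx/a) dx = a²/4, ∫x²·sin²(nπx/a) dx = a³·(1/6 − 1/(4n²π²)); higher powers xᵏ the same way, integrating xᵏ·cos(2nπx/a) by parts.
State is unnormalized: ∫|u|² dx = 3.2800, and ∫u*·x²·u dx = 46.256, so ⟨x²⟩ = 46.256 / 3.2800.
⟨x²⟩ = 14.102.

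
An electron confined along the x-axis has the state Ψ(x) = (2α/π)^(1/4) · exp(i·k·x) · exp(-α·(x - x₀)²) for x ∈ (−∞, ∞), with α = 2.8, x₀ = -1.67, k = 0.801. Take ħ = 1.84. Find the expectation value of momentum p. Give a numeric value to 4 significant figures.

p Ψ = −iħ dΨ/dx; then ⟨p⟩ = ∫ Ψ*·(pΨ) dx.
Gaussian moments (u = x − x₀): ∫u^(2j)·e^(−2αu²) du = (2j−1)!!/(4α)^j · √(π/(2α)), odd powers integrate to 0; here √(π/(2α)) = 0.74900. Derivatives: Ψ′ = (ik − 2αu)·Ψ, Ψ″ = ((ik − 2αu)² − 2α)·Ψ; the odd-in-u pieces drop out.
⟨p⟩ = 1.4738.

1.474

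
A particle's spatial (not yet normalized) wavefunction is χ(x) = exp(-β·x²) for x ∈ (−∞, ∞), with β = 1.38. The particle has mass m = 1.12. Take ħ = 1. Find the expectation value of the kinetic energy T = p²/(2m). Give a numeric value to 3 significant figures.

0.616

T = −(ħ²/2m) d²/dx², so ⟨T⟩ = −(ħ²/2m) ∫ χ*·χ'' dx / ∫|χ|² dx; with m = 1.12.
Gaussian moments: ∫x^(2j)·e^(−2βx²) dx = (2j−1)!!/(4β)^j · √(π/(2β)), odd powers integrate to 0; here √(π/(2β)) = 1.0669. Derivatives: d/dx e^(−βx²) = −2βx·e^(−βx²), d²/dx² e^(−βx²) = (4β²x² − 2β)·e^(−βx²).
State is unnormalized: ∫|χ|² dx = 1.0669, and ∫χ*·(−ħ²/2m · χ'') dx = 0.65728, so ⟨T⟩ = 0.65728 / 1.0669.
⟨T⟩ = 0.61607.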